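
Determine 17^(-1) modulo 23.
Since 23 is prime, by Fermat 17^(-1) ≡ 17^{21} ≡ 19 (mod 23). Verify: 17 × 19 = 323 ≡ 1 (mod 23)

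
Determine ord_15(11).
Powers of 11 mod 15: 11^1≡11, 11^2≡1. ord_15(11) = 2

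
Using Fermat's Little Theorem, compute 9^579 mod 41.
By Fermat: 9^{40} ≡ 1 (mod 41). 579 ≡ 19 (mod 40). So 9^{579} ≡ 9^{19} ≡ 32 (mod 41)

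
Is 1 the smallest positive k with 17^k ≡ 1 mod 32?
Powers of 17 mod 32: 17^1≡17, 17^2≡1. 17^1≡17≢1, so ord ≠ 1. No, the actual order is 2.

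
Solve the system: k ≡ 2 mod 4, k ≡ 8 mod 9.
M = 4 × 9 = 36. M₁ = 9, y₁ ≡ 1 mod 4. M₂ = 4, y₂ ≡ 7 mod 9. k = 2×9×1 + 8×4×7 ≡ 26 mod 36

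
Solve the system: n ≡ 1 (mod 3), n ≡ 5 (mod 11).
M = 3 × 11 = 33. M₁ = 11, y₁ ≡ 2 (mod 3). M₂ = 3, y₂ ≡ 4 (mod 11). n = 1×11×2 + 5×3×4 ≡ 16 (mod 33)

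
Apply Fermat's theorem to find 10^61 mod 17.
By Fermat: 10^{16} ≡ 1 mod 17. 61 = 3×16 + 13. So 10^{61} ≡ 10^{13} ≡ 11 mod 17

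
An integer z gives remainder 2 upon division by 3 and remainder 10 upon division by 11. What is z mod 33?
M = 3 × 11 = 33. M₁ = 11, y₁ ≡ 2 mod 3. M₂ = 3, y₂ ≡ 4 mod 11. z = 2×11×2 + 10×3×4 ≡ 32 mod 33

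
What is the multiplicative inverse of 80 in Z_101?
Since 101 is prime, by Fermat 80^(-1) ≡ 80^{99} ≡ 24 mod 101. Verify: 80 × 24 = 1920 ≡ 1 mod 101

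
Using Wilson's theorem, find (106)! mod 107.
By Wilson's theorem, (106)! ≡ -1 ≡ 106 (mod 107)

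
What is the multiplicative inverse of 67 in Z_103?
Since 103 is prime, by Fermat 67^(-1) ≡ 67^{101} ≡ 20 mod 103. Verify: 67 × 20 = 1340 ≡ 1 mod 103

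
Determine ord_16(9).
Powers of 9 mod 16: 9^1≡9, 9^2≡1. Order = 2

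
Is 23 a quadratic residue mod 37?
By Euler's criterion: 23^{18} ≡ 36 (mod 37). Since this equals -1 (≡ 36), 23 is not a QR.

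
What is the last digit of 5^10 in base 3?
Using Fermat: 5^{2} ≡ 1 (mod 3). 10 ≡ 0 (mod 2). So 5^{10} ≡ 5^{0} ≡ 1 (mod 3)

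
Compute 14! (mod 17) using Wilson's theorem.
(16)! = (14)! × (15) × (16) ≡ -1 (mod 17). So (14)! ≡ -1 × [(16)(15)]^(-1) ≡ 8 (mod 17)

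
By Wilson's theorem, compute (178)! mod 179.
By Wilson's theorem, (178)! ≡ -1 ≡ 178 mod 179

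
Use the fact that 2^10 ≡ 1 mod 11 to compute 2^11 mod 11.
By Fermat: 2^{10} ≡ 1 mod 11. So 2^{11} = 2^{10} · 2^{1} ≡ 2^{1} ≡ 2 mod 11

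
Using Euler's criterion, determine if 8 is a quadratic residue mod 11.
By Euler's criterion: 8^{5} ≡ 10 mod 11. Since this equals -1 (≡ 10), 8 is not a QR.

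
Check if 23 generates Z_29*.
23^{7} ≡ 1 (mod 29) and 7 < 28, so ord_29(23) = 7 ≠ 28 and 23 is not a primitive root.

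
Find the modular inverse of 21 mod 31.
Since 31 is prime, by Fermat 21^(-1) ≡ 21^{29} ≡ 3 (mod 31). Verify: 21 × 3 = 63 ≡ 1 (mod 31)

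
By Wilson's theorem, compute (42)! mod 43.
By Wilson's theorem, (42)! ≡ -1 ≡ 42 mod 43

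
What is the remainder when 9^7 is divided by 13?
By repeated squaring (mod 13): 9^{1}≡9, 9^{2}≡3, 9^{4}≡9. Then 9^{7} = 9^{4+2+1} ≡ 9 × 3 × 9 ≡ 9 (mod 13)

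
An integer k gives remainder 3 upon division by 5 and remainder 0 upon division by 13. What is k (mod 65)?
M = 5 × 13 = 65. M₁ = 13, y₁ ≡ 2 (mod 5). M₂ = 5, y₂ ≡ 8 (mod 13). k = 3×13×2 + 0×5×8 ≡ 13 (mod 65)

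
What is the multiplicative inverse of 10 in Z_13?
Since 13 is prime, by Fermat 10^(-1) ≡ 10^{11} ≡ 4 mod 13. Verify: 10 × 4 = 40 ≡ 1 mod 13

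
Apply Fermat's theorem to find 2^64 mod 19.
By Fermat: 2^{18} ≡ 1 mod 19. 64 = 3×18 + 10. So 2^{64} ≡ 2^{10} ≡ 17 mod 19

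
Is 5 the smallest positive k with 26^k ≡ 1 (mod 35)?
Powers of 26 mod 35: 26^1≡26, 26^2≡11, 26^3≡6, 26^4≡16, 26^5≡31, 26^6≡1. 26^5≡31≢1, so ord ≠ 5. No, the actual order is 6.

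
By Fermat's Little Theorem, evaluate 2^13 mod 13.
By Fermat: 2^{12} ≡ 1 mod 13. So 2^{13} = 2^{12} · 2^{1} ≡ 2^{1} ≡ 2 mod 13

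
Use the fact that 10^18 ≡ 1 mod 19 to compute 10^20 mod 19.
By Fermat: 10^{18} ≡ 1 mod 19. So 10^{20} = 10^{18} · 10^{2} ≡ 10^{2} ≡ 5 mod 19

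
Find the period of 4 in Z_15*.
Powers of 4 mod 15: 4^1≡4, 4^2≡1. ord_15(4) = 2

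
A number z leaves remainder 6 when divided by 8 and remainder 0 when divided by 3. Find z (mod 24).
M = 8 × 3 = 24. M₁ = 3, y₁ ≡ 3 (mod 8). M₂ = 8, y₂ ≡ 2 (mod 3). z = 6×3×3 + 0×8×2 ≡ 6 (mod 24)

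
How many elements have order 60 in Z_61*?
There are φ(61-1) = φ(60) = 16 primitive roots modulo 61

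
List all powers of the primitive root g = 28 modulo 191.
28^1, 28^2, ..., 28^{190} mod 191: [28, 20, 178, 18, 122, 169, 148, 133, 95, 177, 181, 102, 182, 130, 11, 117, 29, 48, 7, 5, 140, 100, 126, 90, 37, 81, 167, 92, 93, 121, 141, 128, 146, 77, 55, 12, 145, 49, 35, 25, 127, 118, 57, 68, 185, 23, 71, 78, 83, 32, 132, 67, 157, 3, 84, 60, 152, 54, 175, 125, 62, 17, 94, 149, 161, 115, 164, 8, 33, 160, 87, 144, 21, 15, 38, 109, 187, 79, 111, 52, 119, 85, 88, 172, 41, 2, 56, 40, 165, 36, 53, 147, 105, 75, 190, 163, 171, 13, 173, 69, 22, 43, 58, 96, 14, 10, 89, 9, 61, 180, 74, 162, 143, 184, 186, 51, 91, 65, 101, 154, 110, 24, 99, 98, 70, 50, 63, 45, 114, 136, 179, 46, 142, 156, 166, 64, 73, 134, 123, 6, 168, 120, 113, 108, 159, 59, 124, 34, 188, 107, 131, 39, 137, 16, 66, 129, 174, 97, 42, 30, 76, 27, 183, 158, 31, 104, 47, 170, 176, 153, 82, 4, 112, 80, 139, 72, 106, 103, 19, 150, 189, 135, 151, 26, 155, 138, 44, 86, 116, 1]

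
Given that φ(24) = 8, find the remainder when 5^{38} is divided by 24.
By Euler: 5^{8} ≡ 1 (mod 24) since gcd(5, 24) = 1. 38 = 4×8 + 6. So 5^{38} ≡ 5^{6} ≡ 1 (mod 24)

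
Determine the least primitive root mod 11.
g = 2. For each prime q|10: 2^{5}≡10, 2^{2}≡4, none ≡ 1, so ord_11(2) = 10 and 2 is a primitive root.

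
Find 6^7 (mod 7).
Using Fermat: 6^{6} ≡ 1 (mod 7). 7 ≡ 1 (mod 6). So 6^{7} ≡ 6^{1} ≡ 6 (mod 7)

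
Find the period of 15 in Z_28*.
Powers of 15 mod 28: 15^1≡15, 15^2≡1. ord_28(15) = 2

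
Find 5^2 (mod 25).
5^{2} = 25 ≡ 0 (mod 25)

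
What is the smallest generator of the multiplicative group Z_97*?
g = 5. For each prime q|96: 5^{48}≡96, 5^{32}≡35, none ≡ 1, so ord_97(5) = 96 and 5 is a primitive root.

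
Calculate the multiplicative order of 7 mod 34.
Powers of 7 mod 34: 7^1≡7, 7^2≡15, 7^3≡3, 7^4≡21, 7^5≡11, 7^6≡9, 7^7≡29, 7^8≡33, 7^9≡27, 7^10≡19, 7^11≡31, 7^12≡13, 7^13≡23, 7^14≡25, 7^15≡5, 7^16≡1. ord_34(7) = 16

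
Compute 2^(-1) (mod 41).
Since 41 is prime, by Fermat 2^(-1) ≡ 2^{39} ≡ 21 (mod 41). Verify: 2 × 21 = 42 ≡ 1 (mod 41)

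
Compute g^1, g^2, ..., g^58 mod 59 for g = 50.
50^1, 50^2, ..., 50^{58} mod 59: [50, 22, 38, 12, 10, 28, 43, 26, 2, 41, 44, 17, 24, 20, 56, 27, 52, 4, 23, 29, 34, 48, 40, 53, 54, 45, 8, 46, 58, 9, 37, 21, 47, 49, 31, 16, 33, 57, 18, 15, 42, 35, 39, 3, 32, 7, 55, 36, 30, 25, 11, 19, 6, 5, 14, 51, 13, 1]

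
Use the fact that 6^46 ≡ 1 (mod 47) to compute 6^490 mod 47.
By Fermat: 6^{46} ≡ 1 (mod 47). 490 ≡ 30 (mod 46). So 6^{490} ≡ 6^{30} ≡ 4 (mod 47)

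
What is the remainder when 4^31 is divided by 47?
By repeated squaring mod 47: 4^{1}≡4, 4^{2}≡16, 4^{4}≡21, 4^{8}≡18, 4^{16}≡42. Then 4^{31} = 4^{16+8+4+2+1} ≡ 42 × 18 × 21 × 16 × 4 ≡ 18 mod 47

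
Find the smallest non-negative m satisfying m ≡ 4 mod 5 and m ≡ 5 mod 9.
M = 5 × 9 = 45. M₁ = 9, y₁ ≡ 4 mod 5. M₂ = 5, y₂ ≡ 2 mod 9. m = 4×9×4 + 5×5×2 ≡ 14 mod 45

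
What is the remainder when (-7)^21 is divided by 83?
By repeated squaring mod 83: (-7)^{1}≡76, (-7)^{2}≡49, (-7)^{4}≡77, (-7)^{8}≡36, (-7)^{16}≡51. Then (-7)^{21} = (-7)^{16+4+1} ≡ 51 × 77 × 76 ≡ 67 mod 83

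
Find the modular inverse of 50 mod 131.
Since 131 is prime, by Fermat 50^(-1) ≡ 50^{129} ≡ 76 mod 131. Verify: 50 × 76 = 3800 ≡ 1 mod 131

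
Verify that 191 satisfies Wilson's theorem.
(190)! mod 191 = 190. Since this equals -1 (mod 191), Wilson confirms 191 is prime.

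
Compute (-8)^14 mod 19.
By repeated squaring (mod 19): (-8)^{1}≡11, (-8)^{2}≡7, (-8)^{4}≡11, (-8)^{8}≡7. Then (-8)^{14} = (-8)^{8+4+2} ≡ 7 × 11 × 7 ≡ 7 (mod 19)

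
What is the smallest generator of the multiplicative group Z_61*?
g = 2. Powers: [2, 4, 8, 16, 32, 3, 6, 12, 24, ...] generates all 60 non-zero residues.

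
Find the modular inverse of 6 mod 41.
Since 41 is prime, by Fermat 6^(-1) ≡ 6^{39} ≡ 7 (mod 41). Verify: 6 × 7 = 42 ≡ 1 (mod 41)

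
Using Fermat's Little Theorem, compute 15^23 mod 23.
By Fermat: 15^{22} ≡ 1 (mod 23). So 15^{23} = 15^{22} · 15^{1} ≡ 15^{1} ≡ 15 (mod 23)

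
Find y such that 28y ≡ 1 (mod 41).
Since 41 is prime, by Fermat 28^(-1) ≡ 28^{39} ≡ 22 (mod 41). Verify: 28 × 22 = 616 ≡ 1 (mod 41)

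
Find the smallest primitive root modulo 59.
g = 2. For each prime q|58: 2^{29}≡58, 2^{2}≡4, none ≡ 1, so ord_59(2) = 58 and 2 is a primitive root.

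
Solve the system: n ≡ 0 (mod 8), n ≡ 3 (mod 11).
M = 8 × 11 = 88. M₁ = 11, y₁ ≡ 3 (mod 8). M₂ = 8, y₂ ≡ 7 (mod 11). n = 0×11×3 + 3×8×7 ≡ 80 (mod 88)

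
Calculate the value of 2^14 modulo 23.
By repeated squaring (mod 23): 2^{1}≡2, 2^{2}≡4, 2^{4}≡16, 2^{8}≡3. Then 2^{14} = 2^{8+4+2} ≡ 3 × 16 × 4 ≡ 8 (mod 23)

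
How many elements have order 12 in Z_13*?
Number of primitive roots mod 13 = φ(p-1) = φ(12) = 4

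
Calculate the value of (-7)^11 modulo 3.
Using Fermat: (-7)^{2} ≡ 1 mod 3. 11 ≡ 1 mod 2. So (-7)^{11} ≡ (-7)^{1} ≡ 2 mod 3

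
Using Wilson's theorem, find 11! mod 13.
(12)! = (11)! × (12) ≡ -1 (mod 13). So (11)! ≡ -1 × (12)^(-1) ≡ (-1)×(-1) = 1 (mod 13)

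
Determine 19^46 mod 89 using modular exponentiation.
By repeated squaring mod 89: 19^{1}≡19, 19^{2}≡5, 19^{4}≡25, 19^{8}≡2, 19^{16}≡4, 19^{32}≡16. Then 19^{46} = 19^{32+8+4+2} ≡ 16 × 2 × 25 × 5 ≡ 84 mod 89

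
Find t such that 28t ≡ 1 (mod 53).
Since 53 is prime, by Fermat 28^(-1) ≡ 28^{51} ≡ 36 (mod 53). Verify: 28 × 36 = 1008 ≡ 1 (mod 53)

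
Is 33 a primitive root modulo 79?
33^{26} ≡ 1 (mod 79) and 26 < 78, so ord_79(33) = 26 ≠ 78 and 33 is not a primitive root.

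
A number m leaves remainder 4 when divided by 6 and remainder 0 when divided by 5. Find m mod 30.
M = 6 × 5 = 30. M₁ = 5, y₁ ≡ 5 mod 6. M₂ = 6, y₂ ≡ 1 mod 5. m = 4×5×5 + 0×6×1 ≡ 10 mod 30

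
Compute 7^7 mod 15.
By repeated squaring mod 15: 7^{1}≡7, 7^{2}≡4, 7^{4}≡1. Then 7^{7} = 7^{4+2+1} ≡ 1 × 4 × 7 ≡ 13 mod 15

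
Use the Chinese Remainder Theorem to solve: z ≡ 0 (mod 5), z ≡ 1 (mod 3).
M = 5 × 3 = 15. M₁ = 3, y₁ ≡ 2 (mod 5). M₂ = 5, y₂ ≡ 2 (mod 3). z = 0×3×2 + 1×5×2 ≡ 10 (mod 15)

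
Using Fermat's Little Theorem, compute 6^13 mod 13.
By Fermat: 6^{12} ≡ 1 mod 13. So 6^{13} = 6^{12} · 6^{1} ≡ 6^{1} ≡ 6 mod 13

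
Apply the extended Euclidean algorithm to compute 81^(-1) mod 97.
Extended GCD: 81(6) + 97(-5) = 1. So 81^(-1) ≡ 6 mod 97. Verify: 81 × 6 = 486 ≡ 1 mod 97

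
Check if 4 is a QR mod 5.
By Euler's criterion: 4^{2} ≡ 1 (mod 5). Since this equals 1, 4 is a QR.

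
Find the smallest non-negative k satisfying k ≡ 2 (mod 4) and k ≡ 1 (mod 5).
M = 4 × 5 = 20. M₁ = 5, y₁ ≡ 1 (mod 4). M₂ = 4, y₂ ≡ 4 (mod 5). k = 2×5×1 + 1×4×4 ≡ 6 (mod 20)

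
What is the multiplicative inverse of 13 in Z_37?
Since 37 is prime, by Fermat 13^(-1) ≡ 13^{35} ≡ 20 mod 37. Verify: 13 × 20 = 260 ≡ 1 mod 37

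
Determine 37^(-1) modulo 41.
Since 41 is prime, by Fermat 37^(-1) ≡ 37^{39} ≡ 10 mod 41. Verify: 37 × 10 = 370 ≡ 1 mod 41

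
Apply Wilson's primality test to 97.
(96)! mod 97 = 96. Since 96 ≡ -1 mod 97, 97 is prime.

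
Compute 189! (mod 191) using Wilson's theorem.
(190)! = (189)! × (190) ≡ -1 (mod 191). So (189)! ≡ -1 × (190)^(-1) ≡ (-1)×(-1) = 1 (mod 191)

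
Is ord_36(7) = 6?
Powers of 7 mod 36: 7^1≡7, 7^2≡13, 7^3≡19, 7^4≡25, 7^5≡31, 7^6≡1. First k with 7^k≡1 is k=6. Yes, ord_36(7) = 6.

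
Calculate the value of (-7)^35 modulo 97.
By repeated squaring mod 97: (-7)^{1}≡90, (-7)^{2}≡49, (-7)^{4}≡73, (-7)^{8}≡91, (-7)^{16}≡36, (-7)^{32}≡35. Then (-7)^{35} = (-7)^{32+2+1} ≡ 35 × 49 × 90 ≡ 23 mod 97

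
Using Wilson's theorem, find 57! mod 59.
(58)! = (57)! × (58) ≡ -1 mod 59. So (57)! ≡ -1 × (58)^(-1) ≡ (-1)×(-1) = 1 mod 59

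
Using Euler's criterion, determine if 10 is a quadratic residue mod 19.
By Euler's criterion: 10^{9} ≡ 18 (mod 19). Since this equals -1 (≡ 18), 10 is not a QR.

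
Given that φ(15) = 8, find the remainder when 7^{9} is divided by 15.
By Euler: 7^{8} ≡ 1 (mod 15) since gcd(7, 15) = 1. 9 = 1×8 + 1. So 7^{9} ≡ 7^{1} ≡ 7 (mod 15)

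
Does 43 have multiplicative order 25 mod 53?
Powers of 43 mod 53: 43^1≡43, 43^2≡47, 43^3≡7, 43^4≡36, 43^5≡11, 43^6≡49, 43^7≡40, 43^8≡24, 43^9≡25, 43^10≡15, 43^11≡9, 43^12≡16, 43^13≡52, 43^14≡10, 43^15≡6, 43^16≡46, 43^17≡17, 43^18≡42, 43^19≡4, 43^20≡13, 43^21≡29, 43^22≡28, 43^23≡38, 43^24≡44, 43^25≡37, 43^26≡1. 43^25≡37≢1, so ord ≠ 25. No, the actual order is 26.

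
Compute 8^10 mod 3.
Using Fermat: 8^{2} ≡ 1 (mod 3). 10 ≡ 0 (mod 2). So 8^{10} ≡ 8^{0} ≡ 1 (mod 3)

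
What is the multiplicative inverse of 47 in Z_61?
Since 61 is prime, by Fermat 47^(-1) ≡ 47^{59} ≡ 13 mod 61. Verify: 47 × 13 = 611 ≡ 1 mod 61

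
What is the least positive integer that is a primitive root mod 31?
g = 3. Powers: [3, 9, 27, 19, 26, 16, 17, 20, 29, 25, ...] generates all 30 non-zero residues.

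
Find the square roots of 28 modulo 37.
The square roots of 28 mod 37 are 19 and 18. Verify: 19² = 361 ≡ 28 mod 37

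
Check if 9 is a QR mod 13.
By Euler's criterion: 9^{6} ≡ 1 (mod 13). Since this equals 1, 9 is a QR.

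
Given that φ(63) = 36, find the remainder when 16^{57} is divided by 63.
By Euler: 16^{36} ≡ 1 mod 63 since gcd(16, 63) = 1. 57 = 1×36 + 21. So 16^{57} ≡ 16^{21} ≡ 1 mod 63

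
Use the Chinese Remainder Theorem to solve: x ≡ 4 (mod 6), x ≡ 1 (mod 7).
M = 6 × 7 = 42. M₁ = 7, y₁ ≡ 1 (mod 6). M₂ = 6, y₂ ≡ 6 (mod 7). x = 4×7×1 + 1×6×6 ≡ 22 (mod 42)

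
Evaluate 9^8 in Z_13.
By repeated squaring mod 13: 9^{1}≡9, 9^{2}≡3, 9^{4}≡9, 9^{8}≡3. So 9^{8} ≡ 3 mod 13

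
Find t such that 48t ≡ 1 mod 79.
Since 79 is prime, by Fermat 48^(-1) ≡ 48^{77} ≡ 28 mod 79. Verify: 48 × 28 = 1344 ≡ 1 mod 79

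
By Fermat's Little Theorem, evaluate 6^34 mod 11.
By Fermat: 6^{10} ≡ 1 mod 11. 34 = 3×10 + 4. So 6^{34} ≡ 6^{4} ≡ 9 mod 11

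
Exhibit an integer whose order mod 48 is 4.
5 has order 4 mod 48 since 5^{4} ≡ 1 mod 48 and no smaller power works.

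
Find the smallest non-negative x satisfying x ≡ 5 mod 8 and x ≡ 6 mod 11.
M = 8 × 11 = 88. M₁ = 11, y₁ ≡ 3 mod 8. M₂ = 8, y₂ ≡ 7 mod 11. x = 5×11×3 + 6×8×7 ≡ 61 mod 88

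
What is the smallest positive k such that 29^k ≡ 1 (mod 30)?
Powers of 29 mod 30: 29^1≡29, 29^2≡1. So the order of 29 is 2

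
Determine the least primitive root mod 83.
g = 2. For each prime q|82: 2^{41}≡82, 2^{2}≡4, none ≡ 1, so ord_83(2) = 82 and 2 is a primitive root.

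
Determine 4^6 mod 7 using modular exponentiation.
Using Fermat: 4^{6} ≡ 1 mod 7. 6 ≡ 0 mod 6. So 4^{6} ≡ 4^{0} ≡ 1 mod 7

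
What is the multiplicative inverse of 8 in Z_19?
Since 19 is prime, by Fermat 8^(-1) ≡ 8^{17} ≡ 12 mod 19. Verify: 8 × 12 = 96 ≡ 1 mod 19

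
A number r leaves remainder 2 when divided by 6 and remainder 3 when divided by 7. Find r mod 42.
M = 6 × 7 = 42. M₁ = 7, y₁ ≡ 1 mod 6. M₂ = 6, y₂ ≡ 6 mod 7. r = 2×7×1 + 3×6×6 ≡ 38 mod 42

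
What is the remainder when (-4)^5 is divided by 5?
Using Fermat: (-4)^{4} ≡ 1 (mod 5). 5 ≡ 1 (mod 4). So (-4)^{5} ≡ (-4)^{1} ≡ 1 (mod 5)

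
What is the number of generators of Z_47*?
Number of primitive roots mod 47 = φ(p-1) = φ(46) = 22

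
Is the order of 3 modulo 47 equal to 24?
Powers of 3 mod 47: 3^1≡3, 3^2≡9, 3^3≡27, 3^4≡34, 3^5≡8, 3^6≡24, 3^7≡25, 3^8≡28, 3^9≡37, 3^10≡17, 3^11≡4, 3^12≡12, 3^13≡36, 3^14≡14, 3^15≡42, 3^16≡32, 3^17≡2, 3^18≡6, 3^19≡18, 3^20≡7, 3^21≡21, 3^22≡16, 3^23≡1. Already 3^23≡1, so the order is 23 < 24. No, the actual order is 23.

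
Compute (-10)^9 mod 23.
By repeated squaring (mod 23): (-10)^{1}≡13, (-10)^{2}≡8, (-10)^{4}≡18, (-10)^{8}≡2. Then (-10)^{9} = (-10)^{8+1} ≡ 2 × 13 ≡ 3 (mod 23)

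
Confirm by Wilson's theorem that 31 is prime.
(30)! mod 31 = 30. Since this equals -1 (mod 31), Wilson confirms 31 is prime.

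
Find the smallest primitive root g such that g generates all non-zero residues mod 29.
g = 2. For each prime q|28: 2^{14}≡28, 2^{4}≡16, none ≡ 1, so ord_29(2) = 28 and 2 is a primitive root.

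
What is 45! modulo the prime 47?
(46)! = (45)! × (46) ≡ -1 (mod 47). So (45)! ≡ -1 × (46)^(-1) ≡ (-1)×(-1) = 1 (mod 47)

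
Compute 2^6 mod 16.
By repeated squaring mod 16: 2^{1}≡2, 2^{2}≡4, 2^{4}≡0. Then 2^{6} = 2^{4+2} ≡ 0 × 4 ≡ 0 mod 16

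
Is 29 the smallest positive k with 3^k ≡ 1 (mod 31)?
Powers of 3 mod 31: 3^1≡3, 3^2≡9, 3^3≡27, 3^4≡19, 3^5≡26, 3^6≡16, 3^7≡17, 3^8≡20, 3^9≡29, 3^10≡25, 3^11≡13, 3^12≡8, 3^13≡24, 3^14≡10, 3^15≡30, 3^16≡28, 3^17≡22, 3^18≡4, 3^19≡12, 3^20≡5, 3^21≡15, 3^22≡14, 3^23≡11, 3^24≡2, 3^25≡6, 3^26≡18, 3^27≡23, 3^28≡7, 3^29≡21, 3^30≡1. 3^29≡21≢1, so ord ≠ 29. No, the actual order is 30.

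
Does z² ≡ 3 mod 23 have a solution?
By Euler's criterion: 3^{11} ≡ 1 mod 23. Since this equals 1, 3 is a QR.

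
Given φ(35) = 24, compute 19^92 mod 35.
By Euler: 19^{24} ≡ 1 mod 35 since gcd(19, 35) = 1. 92 = 3×24 + 20. So 19^{92} ≡ 19^{20} ≡ 11 mod 35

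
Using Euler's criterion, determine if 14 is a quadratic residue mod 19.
By Euler's criterion: 14^{9} ≡ 18 mod 19. Since this equals -1 (≡ 18), 14 is not a QR.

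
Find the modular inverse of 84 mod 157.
Since 157 is prime, by Fermat 84^(-1) ≡ 84^{155} ≡ 43 mod 157. Verify: 84 × 43 = 3612 ≡ 1 mod 157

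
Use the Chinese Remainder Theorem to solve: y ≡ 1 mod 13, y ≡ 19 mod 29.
M = 13 × 29 = 377. M₁ = 29, y₁ ≡ 9 mod 13. M₂ = 13, y₂ ≡ 9 mod 29. y = 1×29×9 + 19×13×9 ≡ 222 mod 377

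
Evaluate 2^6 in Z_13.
By repeated squaring (mod 13): 2^{1}≡2, 2^{2}≡4, 2^{4}≡3. Then 2^{6} = 2^{4+2} ≡ 3 × 4 ≡ 12 (mod 13)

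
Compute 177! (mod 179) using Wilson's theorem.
(178)! = (177)! × (178) ≡ -1 (mod 179). So (177)! ≡ -1 × (178)^(-1) ≡ (-1)×(-1) = 1 (mod 179)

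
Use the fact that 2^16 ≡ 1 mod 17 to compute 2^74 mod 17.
By Fermat: 2^{16} ≡ 1 mod 17. 74 = 4×16 + 10. So 2^{74} ≡ 2^{10} ≡ 4 mod 17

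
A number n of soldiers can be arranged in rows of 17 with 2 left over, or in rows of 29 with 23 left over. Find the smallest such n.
M = 17 × 29 = 493. M₁ = 29, y₁ ≡ 10 (mod 17). M₂ = 17, y₂ ≡ 12 (mod 29). n = 2×29×10 + 23×17×12 ≡ 342 (mod 493)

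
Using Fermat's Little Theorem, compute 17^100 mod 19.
By Fermat: 17^{18} ≡ 1 mod 19. 100 = 5×18 + 10. So 17^{100} ≡ 17^{10} ≡ 17 mod 19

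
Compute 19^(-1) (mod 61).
Since 61 is prime, by Fermat 19^(-1) ≡ 19^{59} ≡ 45 (mod 61). Verify: 19 × 45 = 855 ≡ 1 (mod 61)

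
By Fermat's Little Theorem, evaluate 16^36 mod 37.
By Fermat's Little Theorem, 16^{36} ≡ 1 (mod 37) since 37 is prime and gcd(16, 37) = 1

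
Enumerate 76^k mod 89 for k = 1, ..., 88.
76^1, 76^2, ..., 76^{88} mod 89: [76, 80, 28, 81, 15, 72, 43, 64, 58, 47, 12, 22, 70, 69, 82, 2, 63, 71, 56, 73, 30, 55, 86, 39, 27, 5, 24, 44, 51, 49, 75, 4, 37, 53, 23, 57, 60, 21, 83, 78, 54, 10, 48, 88, 13, 9, 61, 8, 74, 17, 46, 25, 31, 42, 77, 67, 19, 20, 7, 87, 26, 18, 33, 16, 59, 34, 3, 50, 62, 84, 65, 45, 38, 40, 14, 85, 52, 36, 66, 32, 29, 68, 6, 11, 35, 79, 41, 1]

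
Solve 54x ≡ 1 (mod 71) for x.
Since 71 is prime, by Fermat 54^(-1) ≡ 54^{69} ≡ 25 (mod 71). Verify: 54 × 25 = 1350 ≡ 1 (mod 71)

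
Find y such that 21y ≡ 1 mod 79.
Since 79 is prime, by Fermat 21^(-1) ≡ 21^{77} ≡ 64 mod 79. Verify: 21 × 64 = 1344 ≡ 1 mod 79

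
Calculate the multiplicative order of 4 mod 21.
Powers of 4 mod 21: 4^1≡4, 4^2≡16, 4^3≡1. So the order of 4 is 3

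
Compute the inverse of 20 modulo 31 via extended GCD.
Extended GCD: 20(14) + 31(-9) = 1. So 20^(-1) ≡ 14 mod 31. Verify: 20 × 14 = 280 ≡ 1 mod 31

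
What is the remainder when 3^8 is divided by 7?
Using Fermat: 3^{6} ≡ 1 (mod 7). 8 ≡ 2 (mod 6). So 3^{8} ≡ 3^{2} ≡ 2 (mod 7)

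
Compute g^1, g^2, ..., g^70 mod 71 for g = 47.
47^1, 47^2, ..., 47^{70} mod 71: [47, 8, 21, 64, 26, 15, 66, 49, 31, 37, 35, 12, 67, 25, 39, 58, 28, 38, 11, 20, 17, 18, 65, 2, 23, 16, 42, 57, 52, 30, 61, 27, 62, 3, 70, 24, 63, 50, 7, 45, 56, 5, 22, 40, 34, 36, 59, 4, 46, 32, 13, 43, 33, 60, 51, 54, 53, 6, 69, 48, 55, 29, 14, 19, 41, 10, 44, 9, 68, 1]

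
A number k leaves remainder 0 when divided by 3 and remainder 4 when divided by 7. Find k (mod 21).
M = 3 × 7 = 21. M₁ = 7, y₁ ≡ 1 (mod 3). M₂ = 3, y₂ ≡ 5 (mod 7). k = 0×7×1 + 4×3×5 ≡ 18 (mod 21)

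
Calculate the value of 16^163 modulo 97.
Using Fermat: 16^{96} ≡ 1 mod 97. 163 ≡ 67 mod 96. So 16^{163} ≡ 16^{67} ≡ 81 mod 97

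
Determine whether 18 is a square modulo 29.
By Euler's criterion: 18^{14} ≡ 28 mod 29. Since this equals -1 (≡ 28), 18 is not a QR.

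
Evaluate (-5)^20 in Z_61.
By repeated squaring (mod 61): (-5)^{1}≡56, (-5)^{2}≡25, (-5)^{4}≡15, (-5)^{8}≡42, (-5)^{16}≡56. Then (-5)^{20} = (-5)^{16+4} ≡ 56 × 15 ≡ 47 (mod 61)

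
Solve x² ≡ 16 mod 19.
The square roots of 16 mod 19 are 4 and 15. Verify: 4² = 16 ≡ 16 mod 19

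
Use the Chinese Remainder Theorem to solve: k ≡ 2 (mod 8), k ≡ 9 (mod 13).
M = 8 × 13 = 104. M₁ = 13, y₁ ≡ 5 (mod 8). M₂ = 8, y₂ ≡ 5 (mod 13). k = 2×13×5 + 9×8×5 ≡ 74 (mod 104)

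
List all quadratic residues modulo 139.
QRs mod 139: {1, 4, 5, 6, 7, 9, 11, 13, 16, 20, 24, 25, 28, 29, 30, 31, 34, 35, 36, 37, 38, 41, 42, 44, 45, 46, 47, 49, 51, 52, 54, 55, 57, 63, 64, 65, 66, 67, 69, 71, 77, 78, 79, 80, 81, 83, 86, 89, 91, 96, 99, 100, 106, 107, 112, 113, 116, 117, 118, 120, 121, 122, 124, 125, 127, 129, 131, 136, 137}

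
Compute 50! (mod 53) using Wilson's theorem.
(52)! = (50)! × (51) × (52) ≡ -1 (mod 53). So (50)! ≡ -1 × [(52)(51)]^(-1) ≡ 26 (mod 53)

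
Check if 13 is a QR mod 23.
By Euler's criterion: 13^{11} ≡ 1 (mod 23). Since this equals 1, 13 is a QR.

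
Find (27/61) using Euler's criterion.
(27/61) = 27^{30} mod 61 = 1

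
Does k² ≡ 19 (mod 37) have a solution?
By Euler's criterion: 19^{18} ≡ 36 (mod 37). Since this equals -1 (≡ 36), 19 is not a QR.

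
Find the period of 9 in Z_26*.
Powers of 9 mod 26: 9^1≡9, 9^2≡3, 9^3≡1. ord_26(9) = 3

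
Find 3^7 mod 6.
By repeated squaring mod 6: 3^{1}≡3, 3^{2}≡3, 3^{4}≡3. Then 3^{7} = 3^{4+2+1} ≡ 3 × 3 × 3 ≡ 3 mod 6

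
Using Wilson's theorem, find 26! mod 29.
(28)! = (26)! × (27) × (28) ≡ -1 (mod 29). So (26)! ≡ -1 × [(28)(27)]^(-1) ≡ 14 (mod 29)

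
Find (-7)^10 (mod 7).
By repeated squaring (mod 7): (-7)^{1}≡0, (-7)^{2}≡0, (-7)^{4}≡0, (-7)^{8}≡0. Then (-7)^{10} = (-7)^{8+2} ≡ 0 × 0 ≡ 0 (mod 7)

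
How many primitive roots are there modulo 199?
Number of primitive roots mod 199 = φ(p-1) = φ(198) = 60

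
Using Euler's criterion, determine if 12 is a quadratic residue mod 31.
By Euler's criterion: 12^{15} ≡ 30 (mod 31). Since this equals -1 (≡ 30), 12 is not a QR.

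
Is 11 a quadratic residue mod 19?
By Euler's criterion: 11^{9} ≡ 1 (mod 19). Since this equals 1, 11 is a QR.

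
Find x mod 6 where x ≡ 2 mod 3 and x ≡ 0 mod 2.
M = 3 × 2 = 6. M₁ = 2, y₁ ≡ 2 mod 3. M₂ = 3, y₂ ≡ 1 mod 2. x = 2×2×2 + 0×3×1 ≡ 2 mod 6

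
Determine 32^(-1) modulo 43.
Since 43 is prime, by Fermat 32^(-1) ≡ 32^{41} ≡ 39 mod 43. Verify: 32 × 39 = 1248 ≡ 1 mod 43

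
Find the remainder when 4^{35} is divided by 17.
By Fermat: 4^{16} ≡ 1 mod 17. 35 = 2×16 + 3. So 4^{35} ≡ 4^{3} ≡ 13 mod 17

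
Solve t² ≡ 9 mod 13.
The square roots of 9 mod 13 are 3 and 10. Verify: 3² = 9 ≡ 9 mod 13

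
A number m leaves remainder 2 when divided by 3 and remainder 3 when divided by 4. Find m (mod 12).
M = 3 × 4 = 12. M₁ = 4, y₁ ≡ 1 (mod 3). M₂ = 3, y₂ ≡ 3 (mod 4). m = 2×4×1 + 3×3×3 ≡ 11 (mod 12)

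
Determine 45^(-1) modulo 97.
Since 97 is prime, by Fermat 45^(-1) ≡ 45^{95} ≡ 69 (mod 97). Verify: 45 × 69 = 3105 ≡ 1 (mod 97)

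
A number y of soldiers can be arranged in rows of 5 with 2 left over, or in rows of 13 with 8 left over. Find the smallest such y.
M = 5 × 13 = 65. M₁ = 13, y₁ ≡ 2 mod 5. M₂ = 5, y₂ ≡ 8 mod 13. y = 2×13×2 + 8×5×8 ≡ 47 mod 65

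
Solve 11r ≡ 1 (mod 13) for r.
Since 13 is prime, by Fermat 11^(-1) ≡ 11^{11} ≡ 6 (mod 13). Verify: 11 × 6 = 66 ≡ 1 (mod 13)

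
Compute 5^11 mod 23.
By repeated squaring (mod 23): 5^{1}≡5, 5^{2}≡2, 5^{4}≡4, 5^{8}≡16. Then 5^{11} = 5^{8+2+1} ≡ 16 × 2 × 5 ≡ 22 (mod 23)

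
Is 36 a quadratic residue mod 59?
By Euler's criterion: 36^{29} ≡ 1 mod 59. Since this equals 1, 36 is a QR.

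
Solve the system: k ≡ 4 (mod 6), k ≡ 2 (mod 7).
M = 6 × 7 = 42. M₁ = 7, y₁ ≡ 1 (mod 6). M₂ = 6, y₂ ≡ 6 (mod 7). k = 4×7×1 + 2×6×6 ≡ 16 (mod 42)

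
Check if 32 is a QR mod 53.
By Euler's criterion: 32^{26} ≡ 52 mod 53. Since this equals -1 (≡ 52), 32 is not a QR.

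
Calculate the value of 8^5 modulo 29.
By repeated squaring mod 29: 8^{1}≡8, 8^{2}≡6, 8^{4}≡7. Then 8^{5} = 8^{4+1} ≡ 7 × 8 ≡ 27 mod 29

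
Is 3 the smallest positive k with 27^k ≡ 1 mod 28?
Powers of 27 mod 28: 27^1≡27, 27^2≡1. Already 27^2≡1, so the order is 2 < 3. No, the actual order is 2.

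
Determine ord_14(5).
Powers of 5 mod 14: 5^1≡5, 5^2≡11, 5^3≡13, 5^4≡9, 5^5≡3, 5^6≡1. ord_14(5) = 6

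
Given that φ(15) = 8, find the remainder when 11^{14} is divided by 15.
By Euler: 11^{8} ≡ 1 (mod 15) since gcd(11, 15) = 1. 14 = 1×8 + 6. So 11^{14} ≡ 11^{6} ≡ 1 (mod 15)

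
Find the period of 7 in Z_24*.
Powers of 7 mod 24: 7^1≡7, 7^2≡1. ord_24(7) = 2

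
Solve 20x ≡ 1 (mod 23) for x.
Since 23 is prime, by Fermat 20^(-1) ≡ 20^{21} ≡ 15 (mod 23). Verify: 20 × 15 = 300 ≡ 1 (mod 23)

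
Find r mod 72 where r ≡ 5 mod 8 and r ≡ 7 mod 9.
M = 8 × 9 = 72. M₁ = 9, y₁ ≡ 1 mod 8. M₂ = 8, y₂ ≡ 8 mod 9. r = 5×9×1 + 7×8×8 ≡ 61 mod 72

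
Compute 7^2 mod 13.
7^{2} = 49 ≡ 10 mod 13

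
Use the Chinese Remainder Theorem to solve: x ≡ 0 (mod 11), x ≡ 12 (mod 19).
M = 11 × 19 = 209. M₁ = 19, y₁ ≡ 7 (mod 11). M₂ = 11, y₂ ≡ 7 (mod 19). x = 0×19×7 + 12×11×7 ≡ 88 (mod 209)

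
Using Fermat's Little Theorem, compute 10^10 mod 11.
By Fermat's Little Theorem, 10^{10} ≡ 1 (mod 11) since 11 is prime and gcd(10, 11) = 1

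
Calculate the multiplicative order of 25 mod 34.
Powers of 25 mod 34: 25^1≡25, 25^2≡13, 25^3≡19, 25^4≡33, 25^5≡9, 25^6≡21, 25^7≡15, 25^8≡1. Order = 8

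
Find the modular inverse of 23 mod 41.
Since 41 is prime, by Fermat 23^(-1) ≡ 23^{39} ≡ 25 mod 41. Verify: 23 × 25 = 575 ≡ 1 mod 41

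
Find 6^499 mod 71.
Using Fermat: 6^{70} ≡ 1 mod 71. 499 ≡ 9 mod 70. So 6^{499} ≡ 6^{9} ≡ 27 mod 71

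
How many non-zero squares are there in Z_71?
The squaring map on Z_71* is 2-to-1, so there are (70)/2 = 35 QRs.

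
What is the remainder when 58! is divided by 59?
By Wilson's theorem, (58)! ≡ -1 ≡ 58 mod 59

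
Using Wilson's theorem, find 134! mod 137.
(136)! = (134)! × (135) × (136) ≡ -1 mod 137. So (134)! ≡ -1 × [(136)(135)]^(-1) ≡ 68 mod 137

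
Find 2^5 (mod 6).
By repeated squaring (mod 6): 2^{1}≡2, 2^{2}≡4, 2^{4}≡4. Then 2^{5} = 2^{4+1} ≡ 4 × 2 ≡ 2 (mod 6)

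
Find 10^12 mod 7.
Using Fermat: 10^{6} ≡ 1 mod 7. 12 ≡ 0 mod 6. So 10^{12} ≡ 10^{0} ≡ 1 mod 7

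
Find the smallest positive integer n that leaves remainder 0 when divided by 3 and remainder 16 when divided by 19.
M = 3 × 19 = 57. M₁ = 19, y₁ ≡ 1 mod 3. M₂ = 3, y₂ ≡ 13 mod 19. n = 0×19×1 + 16×3×13 ≡ 54 mod 57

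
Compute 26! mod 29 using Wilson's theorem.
(28)! = (26)! × (27) × (28) ≡ -1 mod 29. So (26)! ≡ -1 × [(28)(27)]^(-1) ≡ 14 mod 29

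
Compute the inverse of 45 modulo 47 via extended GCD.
Extended GCD: 45(23) + 47(-22) = 1. So 45^(-1) ≡ 23 mod 47. Verify: 45 × 23 = 1035 ≡ 1 mod 47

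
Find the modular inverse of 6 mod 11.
Since 11 is prime, by Fermat 6^(-1) ≡ 6^{9} ≡ 2 mod 11. Verify: 6 × 2 = 12 ≡ 1 mod 11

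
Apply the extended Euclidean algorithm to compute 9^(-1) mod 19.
Extended GCD: 9(-2) + 19(1) = 1. So 9^(-1) ≡ -2 ≡ 17 mod 19. Verify: 9 × 17 = 153 ≡ 1 mod 19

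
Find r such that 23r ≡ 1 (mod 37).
Since 37 is prime, by Fermat 23^(-1) ≡ 23^{35} ≡ 29 (mod 37). Verify: 23 × 29 = 667 ≡ 1 (mod 37)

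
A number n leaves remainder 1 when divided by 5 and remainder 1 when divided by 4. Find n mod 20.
M = 5 × 4 = 20. M₁ = 4, y₁ ≡ 4 mod 5. M₂ = 5, y₂ ≡ 1 mod 4. n = 1×4×4 + 1×5×1 ≡ 1 mod 20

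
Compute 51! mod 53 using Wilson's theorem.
(52)! = (51)! × (52) ≡ -1 mod 53. So (51)! ≡ -1 × (52)^(-1) ≡ (-1)×(-1) = 1 mod 53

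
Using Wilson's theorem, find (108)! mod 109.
By Wilson's theorem, (108)! ≡ -1 ≡ 108 (mod 109)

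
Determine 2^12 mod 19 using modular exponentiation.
By repeated squaring (mod 19): 2^{1}≡2, 2^{2}≡4, 2^{4}≡16, 2^{8}≡9. Then 2^{12} = 2^{8+4} ≡ 9 × 16 ≡ 11 (mod 19)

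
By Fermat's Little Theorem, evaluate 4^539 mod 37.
By Fermat: 4^{36} ≡ 1 (mod 37). 539 ≡ 35 (mod 36). So 4^{539} ≡ 4^{35} ≡ 28 (mod 37)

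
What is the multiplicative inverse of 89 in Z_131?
Since 131 is prime, by Fermat 89^(-1) ≡ 89^{129} ≡ 53 mod 131. Verify: 89 × 53 = 4717 ≡ 1 mod 131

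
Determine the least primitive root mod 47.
g = 5. Powers: [5, 25, 31, 14, 23, 21, ...] generates all 46 non-zero residues.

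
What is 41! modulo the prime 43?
(42)! = (41)! × (42) ≡ -1 mod 43. So (41)! ≡ -1 × (42)^(-1) ≡ (-1)×(-1) = 1 mod 43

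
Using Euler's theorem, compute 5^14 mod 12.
By Euler: 5^{4} ≡ 1 mod 12 since gcd(5, 12) = 1. 14 = 3×4 + 2. So 5^{14} ≡ 5^{2} ≡ 1 mod 12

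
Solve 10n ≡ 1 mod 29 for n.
Since 29 is prime, by Fermat 10^(-1) ≡ 10^{27} ≡ 3 mod 29. Verify: 10 × 3 = 30 ≡ 1 mod 29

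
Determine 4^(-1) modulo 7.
Since 7 is prime, by Fermat 4^(-1) ≡ 4^{5} ≡ 2 mod 7. Verify: 4 × 2 = 8 ≡ 1 mod 7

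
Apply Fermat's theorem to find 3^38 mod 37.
By Fermat: 3^{36} ≡ 1 mod 37. So 3^{38} = 3^{36} · 3^{2} ≡ 3^{2} ≡ 9 mod 37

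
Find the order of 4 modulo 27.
Powers of 4 mod 27: 4^1≡4, 4^2≡16, 4^3≡10, 4^4≡13, 4^5≡25, 4^6≡19, 4^7≡22, 4^8≡7, 4^9≡1. Order = 9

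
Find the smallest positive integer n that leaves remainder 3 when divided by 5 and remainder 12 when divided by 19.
M = 5 × 19 = 95. M₁ = 19, y₁ ≡ 4 (mod 5). M₂ = 5, y₂ ≡ 4 (mod 19). n = 3×19×4 + 12×5×4 ≡ 88 (mod 95)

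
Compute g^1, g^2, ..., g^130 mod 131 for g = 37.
37^1, 37^2, ..., 37^{130} mod 131: [37, 59, 87, 75, 24, 102, 106, 123, 97, 52, 90, 55, 70, 101, 69, 64, 10, 108, 66, 84, 95, 109, 103, 12, 51, 53, 127, 114, 26, 45, 93, 35, 116, 100, 32, 5, 54, 33, 42, 113, 120, 117, 6, 91, 92, 129, 57, 13, 88, 112, 83, 58, 50, 16, 68, 27, 82, 21, 122, 60, 124, 3, 111, 46, 130, 94, 72, 44, 56, 107, 29, 25, 8, 34, 79, 41, 76, 61, 30, 62, 67, 121, 23, 65, 47, 36, 22, 28, 119, 80, 78, 4, 17, 105, 86, 38, 96, 15, 31, 99, 126, 77, 98, 89, 18, 11, 14, 125, 40, 39, 2, 74, 118, 43, 19, 48, 73, 81, 115, 63, 104, 49, 110, 9, 71, 7, 128, 20, 85, 1]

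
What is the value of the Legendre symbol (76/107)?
(76/107) = 76^{53} mod 107 = 1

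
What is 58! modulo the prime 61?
(60)! = (58)! × (59) × (60) ≡ -1 mod 61. So (58)! ≡ -1 × [(60)(59)]^(-1) ≡ 30 mod 61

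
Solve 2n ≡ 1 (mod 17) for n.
Since 17 is prime, by Fermat 2^(-1) ≡ 2^{15} ≡ 9 (mod 17). Verify: 2 × 9 = 18 ≡ 1 (mod 17)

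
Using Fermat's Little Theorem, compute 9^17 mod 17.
By Fermat: 9^{16} ≡ 1 mod 17. So 9^{17} = 9^{16} · 9^{1} ≡ 9^{1} ≡ 9 mod 17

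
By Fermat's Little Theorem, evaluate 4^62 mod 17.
By Fermat: 4^{16} ≡ 1 (mod 17). 62 = 3×16 + 14. So 4^{62} ≡ 4^{14} ≡ 16 (mod 17)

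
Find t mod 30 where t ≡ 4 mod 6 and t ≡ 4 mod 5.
M = 6 × 5 = 30. M₁ = 5, y₁ ≡ 5 mod 6. M₂ = 6, y₂ ≡ 1 mod 5. t = 4×5×5 + 4×6×1 ≡ 4 mod 30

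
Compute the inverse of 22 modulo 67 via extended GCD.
Extended GCD: 22(-3) + 67(1) = 1. So 22^(-1) ≡ -3 ≡ 64 mod 67. Verify: 22 × 64 = 1408 ≡ 1 mod 67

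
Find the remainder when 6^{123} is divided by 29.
By Fermat: 6^{28} ≡ 1 mod 29. 123 = 4×28 + 11. So 6^{123} ≡ 6^{11} ≡ 9 mod 29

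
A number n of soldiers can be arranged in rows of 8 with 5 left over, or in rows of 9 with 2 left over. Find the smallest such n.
M = 8 × 9 = 72. M₁ = 9, y₁ ≡ 1 (mod 8). M₂ = 8, y₂ ≡ 8 (mod 9). n = 5×9×1 + 2×8×8 ≡ 29 (mod 72)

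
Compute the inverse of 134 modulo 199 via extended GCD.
Extended GCD: 134(-49) + 199(33) = 1. So 134^(-1) ≡ -49 ≡ 150 mod 199. Verify: 134 × 150 = 20100 ≡ 1 mod 199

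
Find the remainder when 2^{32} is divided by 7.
By Fermat: 2^{6} ≡ 1 mod 7. 32 = 5×6 + 2. So 2^{32} ≡ 2^{2} ≡ 4 mod 7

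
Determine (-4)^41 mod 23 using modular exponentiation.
Using Fermat: (-4)^{22} ≡ 1 mod 23. 41 ≡ 19 mod 22. So (-4)^{41} ≡ (-4)^{19} ≡ 14 mod 23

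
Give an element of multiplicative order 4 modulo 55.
12 has order 4 mod 55 since 12^{4} ≡ 1 mod 55 and no smaller power works.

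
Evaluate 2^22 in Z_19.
Using Fermat: 2^{18} ≡ 1 mod 19. 22 ≡ 4 mod 18. So 2^{22} ≡ 2^{4} ≡ 16 mod 19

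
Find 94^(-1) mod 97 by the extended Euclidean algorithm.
Extended GCD: 94(32) + 97(-31) = 1. So 94^(-1) ≡ 32 mod 97. Verify: 94 × 32 = 3008 ≡ 1 mod 97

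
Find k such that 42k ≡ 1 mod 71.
Since 71 is prime, by Fermat 42^(-1) ≡ 42^{69} ≡ 22 mod 71. Verify: 42 × 22 = 924 ≡ 1 mod 71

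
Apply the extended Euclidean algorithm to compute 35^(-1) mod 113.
Extended GCD: 35(42) + 113(-13) = 1. So 35^(-1) ≡ 42 mod 113. Verify: 35 × 42 = 1470 ≡ 1 mod 113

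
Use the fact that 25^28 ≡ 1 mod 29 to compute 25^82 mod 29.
By Fermat: 25^{28} ≡ 1 mod 29. 82 = 2×28 + 26. So 25^{82} ≡ 25^{26} ≡ 20 mod 29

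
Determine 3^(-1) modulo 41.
Since 41 is prime, by Fermat 3^(-1) ≡ 3^{39} ≡ 14 mod 41. Verify: 3 × 14 = 42 ≡ 1 mod 41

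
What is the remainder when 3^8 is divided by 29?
By repeated squaring (mod 29): 3^{1}≡3, 3^{2}≡9, 3^{4}≡23, 3^{8}≡7. So 3^{8} ≡ 7 (mod 29)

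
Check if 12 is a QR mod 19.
By Euler's criterion: 12^{9} ≡ 18 (mod 19). Since this equals -1 (≡ 18), 12 is not a QR.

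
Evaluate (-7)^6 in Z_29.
By repeated squaring mod 29: (-7)^{1}≡22, (-7)^{2}≡20, (-7)^{4}≡23. Then (-7)^{6} = (-7)^{4+2} ≡ 23 × 20 ≡ 25 mod 29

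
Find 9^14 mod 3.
By repeated squaring mod 3: 9^{1}≡0, 9^{2}≡0, 9^{4}≡0, 9^{8}≡0. Then 9^{14} = 9^{8+4+2} ≡ 0 × 0 × 0 ≡ 0 mod 3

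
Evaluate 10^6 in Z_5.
By repeated squaring mod 5: 10^{1}≡0, 10^{2}≡0, 10^{4}≡0. Then 10^{6} = 10^{4+2} ≡ 0 × 0 ≡ 0 mod 5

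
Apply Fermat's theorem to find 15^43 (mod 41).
By Fermat: 15^{40} ≡ 1 (mod 41). So 15^{43} = 15^{40} · 15^{3} ≡ 15^{3} ≡ 13 (mod 41)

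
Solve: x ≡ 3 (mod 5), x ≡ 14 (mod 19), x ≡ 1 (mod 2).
M = 5 × 19 × 2 = 190. M₁ = 38, y₁ ≡ 2 (mod 5). M₂ = 10, y₂ ≡ 2 (mod 19). M₃ = 95, y₃ ≡ 1 (mod 2). x = 3×38×2 + 14×10×2 + 1×95×1 ≡ 33 (mod 190)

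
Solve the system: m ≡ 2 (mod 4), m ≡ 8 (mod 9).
M = 4 × 9 = 36. M₁ = 9, y₁ ≡ 1 (mod 4). M₂ = 4, y₂ ≡ 7 (mod 9). m = 2×9×1 + 8×4×7 ≡ 26 (mod 36)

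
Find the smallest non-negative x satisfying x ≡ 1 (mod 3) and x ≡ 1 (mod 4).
M = 3 × 4 = 12. M₁ = 4, y₁ ≡ 1 (mod 3). M₂ = 3, y₂ ≡ 3 (mod 4). x = 1×4×1 + 1×3×3 ≡ 1 (mod 12)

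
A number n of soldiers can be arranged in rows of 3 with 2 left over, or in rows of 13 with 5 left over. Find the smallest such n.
M = 3 × 13 = 39. M₁ = 13, y₁ ≡ 1 (mod 3). M₂ = 3, y₂ ≡ 9 (mod 13). n = 2×13×1 + 5×3×9 ≡ 5 (mod 39)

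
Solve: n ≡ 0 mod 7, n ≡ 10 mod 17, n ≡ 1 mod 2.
M = 7 × 17 × 2 = 238. M₁ = 34, y₁ ≡ 6 mod 7. M₂ = 14, y₂ ≡ 11 mod 17. M₃ = 119, y₃ ≡ 1 mod 2. n = 0×34×6 + 10×14×11 + 1×119×1 ≡ 231 mod 238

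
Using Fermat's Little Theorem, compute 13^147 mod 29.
By Fermat: 13^{28} ≡ 1 (mod 29). 147 = 5×28 + 7. So 13^{147} ≡ 13^{7} ≡ 28 (mod 29)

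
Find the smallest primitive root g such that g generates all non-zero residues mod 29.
g = 2. Powers: [2, 4, 8, 16, 3, 6, ...] generates all 28 non-zero residues.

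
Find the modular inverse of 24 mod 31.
Since 31 is prime, by Fermat 24^(-1) ≡ 24^{29} ≡ 22 (mod 31). Verify: 24 × 22 = 528 ≡ 1 (mod 31)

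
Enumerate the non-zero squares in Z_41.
Quadratic residues modulo 41: {1, 2, 4, 5, 8, 9, 10, 16, 18, 20, 21, 23, 25, 31, 32, 33, 36, 37, 39, 40}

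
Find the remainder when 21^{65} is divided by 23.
By Fermat: 21^{22} ≡ 1 mod 23. 65 = 2×22 + 21. So 21^{65} ≡ 21^{21} ≡ 11 mod 23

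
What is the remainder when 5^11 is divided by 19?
By repeated squaring mod 19: 5^{1}≡5, 5^{2}≡6, 5^{4}≡17, 5^{8}≡4. Then 5^{11} = 5^{8+2+1} ≡ 4 × 6 × 5 ≡ 6 mod 19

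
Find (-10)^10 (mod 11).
Using Fermat: (-10)^{10} ≡ 1 (mod 11). 10 ≡ 0 (mod 10). So (-10)^{10} ≡ (-10)^{0} ≡ 1 (mod 11)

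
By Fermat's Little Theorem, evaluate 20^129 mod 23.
By Fermat: 20^{22} ≡ 1 mod 23. 129 = 5×22 + 19. So 20^{129} ≡ 20^{19} ≡ 17 mod 23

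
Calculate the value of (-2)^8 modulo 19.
By repeated squaring (mod 19): (-2)^{1}≡17, (-2)^{2}≡4, (-2)^{4}≡16, (-2)^{8}≡9. So (-2)^{8} ≡ 9 (mod 19)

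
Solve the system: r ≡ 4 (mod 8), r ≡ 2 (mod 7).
M = 8 × 7 = 56. M₁ = 7, y₁ ≡ 7 (mod 8). M₂ = 8, y₂ ≡ 1 (mod 7). r = 4×7×7 + 2×8×1 ≡ 44 (mod 56)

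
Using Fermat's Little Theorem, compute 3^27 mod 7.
By Fermat: 3^{6} ≡ 1 (mod 7). 27 = 4×6 + 3. So 3^{27} ≡ 3^{3} ≡ 6 (mod 7)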